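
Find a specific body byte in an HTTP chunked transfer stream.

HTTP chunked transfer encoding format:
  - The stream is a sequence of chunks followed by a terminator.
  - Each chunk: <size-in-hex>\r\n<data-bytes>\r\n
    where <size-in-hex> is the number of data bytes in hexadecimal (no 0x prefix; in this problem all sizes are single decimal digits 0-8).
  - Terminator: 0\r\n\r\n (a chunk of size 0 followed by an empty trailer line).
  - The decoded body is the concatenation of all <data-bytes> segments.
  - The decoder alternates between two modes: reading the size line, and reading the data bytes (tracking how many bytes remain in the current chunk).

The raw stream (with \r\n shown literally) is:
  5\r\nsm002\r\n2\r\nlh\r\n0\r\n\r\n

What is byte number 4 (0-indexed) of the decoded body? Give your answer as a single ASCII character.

Chunk 1: stream[0..1]='5' size=0x5=5, data at stream[3..8]='sm002' -> body[0..5], body so far='sm002'
Chunk 2: stream[10..11]='2' size=0x2=2, data at stream[13..15]='lh' -> body[5..7], body so far='sm002lh'
Chunk 3: stream[17..18]='0' size=0 (terminator). Final body='sm002lh' (7 bytes)
Body byte 4 = '2'

Answer: 2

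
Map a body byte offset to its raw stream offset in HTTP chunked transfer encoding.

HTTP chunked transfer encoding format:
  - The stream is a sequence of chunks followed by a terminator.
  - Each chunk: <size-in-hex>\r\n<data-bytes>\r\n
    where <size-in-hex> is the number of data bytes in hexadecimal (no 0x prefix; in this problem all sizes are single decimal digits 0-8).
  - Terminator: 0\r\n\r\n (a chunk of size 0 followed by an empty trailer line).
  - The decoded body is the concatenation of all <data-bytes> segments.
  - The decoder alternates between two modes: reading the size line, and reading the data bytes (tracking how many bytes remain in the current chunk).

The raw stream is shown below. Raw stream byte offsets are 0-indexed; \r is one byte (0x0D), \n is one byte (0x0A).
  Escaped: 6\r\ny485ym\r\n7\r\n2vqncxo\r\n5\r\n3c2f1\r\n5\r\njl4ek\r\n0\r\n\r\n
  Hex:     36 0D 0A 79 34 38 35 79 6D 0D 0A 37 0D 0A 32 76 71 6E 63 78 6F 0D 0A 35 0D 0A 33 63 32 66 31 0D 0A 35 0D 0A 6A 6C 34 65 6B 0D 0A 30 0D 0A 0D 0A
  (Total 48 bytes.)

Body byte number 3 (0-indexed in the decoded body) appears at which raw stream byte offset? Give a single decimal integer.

Answer: 6

Derivation:
Chunk 1: stream[0..1]='6' size=0x6=6, data at stream[3..9]='y485ym' -> body[0..6], body so far='y485ym'
Chunk 2: stream[11..12]='7' size=0x7=7, data at stream[14..21]='2vqncxo' -> body[6..13], body so far='y485ym2vqncxo'
Chunk 3: stream[23..24]='5' size=0x5=5, data at stream[26..31]='3c2f1' -> body[13..18], body so far='y485ym2vqncxo3c2f1'
Chunk 4: stream[33..34]='5' size=0x5=5, data at stream[36..41]='jl4ek' -> body[18..23], body so far='y485ym2vqncxo3c2f1jl4ek'
Chunk 5: stream[43..44]='0' size=0 (terminator). Final body='y485ym2vqncxo3c2f1jl4ek' (23 bytes)
Body byte 3 at stream offset 6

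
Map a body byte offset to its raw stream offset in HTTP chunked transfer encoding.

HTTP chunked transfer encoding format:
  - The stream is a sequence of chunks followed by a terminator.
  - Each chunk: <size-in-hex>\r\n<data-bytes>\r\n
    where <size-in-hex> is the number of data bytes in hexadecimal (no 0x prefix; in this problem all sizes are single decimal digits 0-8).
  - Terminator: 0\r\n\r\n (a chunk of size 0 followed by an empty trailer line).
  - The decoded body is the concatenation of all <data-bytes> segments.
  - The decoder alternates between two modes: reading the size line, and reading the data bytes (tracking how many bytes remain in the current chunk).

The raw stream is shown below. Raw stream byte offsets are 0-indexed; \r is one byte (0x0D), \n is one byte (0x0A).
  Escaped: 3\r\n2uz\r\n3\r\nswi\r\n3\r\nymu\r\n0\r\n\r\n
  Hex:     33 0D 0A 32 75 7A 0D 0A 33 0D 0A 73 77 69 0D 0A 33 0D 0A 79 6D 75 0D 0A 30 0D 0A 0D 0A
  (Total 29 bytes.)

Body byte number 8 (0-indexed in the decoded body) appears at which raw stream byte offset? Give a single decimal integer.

Answer: 21

Derivation:
Chunk 1: stream[0..1]='3' size=0x3=3, data at stream[3..6]='2uz' -> body[0..3], body so far='2uz'
Chunk 2: stream[8..9]='3' size=0x3=3, data at stream[11..14]='swi' -> body[3..6], body so far='2uzswi'
Chunk 3: stream[16..17]='3' size=0x3=3, data at stream[19..22]='ymu' -> body[6..9], body so far='2uzswiymu'
Chunk 4: stream[24..25]='0' size=0 (terminator). Final body='2uzswiymu' (9 bytes)
Body byte 8 at stream offset 21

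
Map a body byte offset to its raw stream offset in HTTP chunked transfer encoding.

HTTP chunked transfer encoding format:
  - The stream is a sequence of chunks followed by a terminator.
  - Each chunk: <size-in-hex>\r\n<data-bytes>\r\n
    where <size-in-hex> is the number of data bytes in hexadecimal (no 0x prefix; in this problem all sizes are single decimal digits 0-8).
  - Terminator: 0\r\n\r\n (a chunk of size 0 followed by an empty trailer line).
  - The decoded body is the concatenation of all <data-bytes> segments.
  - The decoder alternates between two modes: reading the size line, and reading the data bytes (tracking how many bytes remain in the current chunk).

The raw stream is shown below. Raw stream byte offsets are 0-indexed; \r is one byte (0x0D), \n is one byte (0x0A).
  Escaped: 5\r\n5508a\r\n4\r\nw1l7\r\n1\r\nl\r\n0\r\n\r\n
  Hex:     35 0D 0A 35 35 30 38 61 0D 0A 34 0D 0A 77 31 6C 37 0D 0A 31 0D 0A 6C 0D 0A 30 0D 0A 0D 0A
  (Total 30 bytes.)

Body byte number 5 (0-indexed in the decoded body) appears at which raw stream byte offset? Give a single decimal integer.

Chunk 1: stream[0..1]='5' size=0x5=5, data at stream[3..8]='5508a' -> body[0..5], body so far='5508a'
Chunk 2: stream[10..11]='4' size=0x4=4, data at stream[13..17]='w1l7' -> body[5..9], body so far='5508aw1l7'
Chunk 3: stream[19..20]='1' size=0x1=1, data at stream[22..23]='l' -> body[9..10], body so far='5508aw1l7l'
Chunk 4: stream[25..26]='0' size=0 (terminator). Final body='5508aw1l7l' (10 bytes)
Body byte 5 at stream offset 13

Answer: 13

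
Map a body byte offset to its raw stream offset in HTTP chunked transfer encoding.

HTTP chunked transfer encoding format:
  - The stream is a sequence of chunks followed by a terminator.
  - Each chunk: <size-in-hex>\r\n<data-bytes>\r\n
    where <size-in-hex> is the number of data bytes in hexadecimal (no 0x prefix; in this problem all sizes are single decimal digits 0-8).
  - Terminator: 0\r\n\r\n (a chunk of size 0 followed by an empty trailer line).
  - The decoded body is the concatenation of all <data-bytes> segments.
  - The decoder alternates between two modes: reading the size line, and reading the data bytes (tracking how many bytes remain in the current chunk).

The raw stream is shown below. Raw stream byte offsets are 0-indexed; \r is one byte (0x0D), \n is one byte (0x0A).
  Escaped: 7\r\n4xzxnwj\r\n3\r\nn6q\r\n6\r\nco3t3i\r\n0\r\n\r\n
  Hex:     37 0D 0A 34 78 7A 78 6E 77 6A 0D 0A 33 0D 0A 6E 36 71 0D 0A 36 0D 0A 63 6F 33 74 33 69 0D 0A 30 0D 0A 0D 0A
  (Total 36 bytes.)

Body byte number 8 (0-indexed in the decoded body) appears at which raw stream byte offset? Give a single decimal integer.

Answer: 16

Derivation:
Chunk 1: stream[0..1]='7' size=0x7=7, data at stream[3..10]='4xzxnwj' -> body[0..7], body so far='4xzxnwj'
Chunk 2: stream[12..13]='3' size=0x3=3, data at stream[15..18]='n6q' -> body[7..10], body so far='4xzxnwjn6q'
Chunk 3: stream[20..21]='6' size=0x6=6, data at stream[23..29]='co3t3i' -> body[10..16], body so far='4xzxnwjn6qco3t3i'
Chunk 4: stream[31..32]='0' size=0 (terminator). Final body='4xzxnwjn6qco3t3i' (16 bytes)
Body byte 8 at stream offset 16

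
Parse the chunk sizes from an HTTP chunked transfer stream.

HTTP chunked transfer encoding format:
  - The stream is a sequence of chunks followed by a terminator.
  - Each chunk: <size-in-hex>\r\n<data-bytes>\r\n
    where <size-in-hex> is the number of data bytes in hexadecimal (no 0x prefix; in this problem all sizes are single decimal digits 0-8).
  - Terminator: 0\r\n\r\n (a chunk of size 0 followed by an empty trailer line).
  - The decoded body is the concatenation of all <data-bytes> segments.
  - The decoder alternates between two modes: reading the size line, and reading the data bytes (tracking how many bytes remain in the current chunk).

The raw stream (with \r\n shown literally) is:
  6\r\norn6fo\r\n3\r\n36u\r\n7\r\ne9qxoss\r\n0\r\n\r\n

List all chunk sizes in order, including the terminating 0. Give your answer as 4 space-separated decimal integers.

Answer: 6 3 7 0

Derivation:
Chunk 1: stream[0..1]='6' size=0x6=6, data at stream[3..9]='orn6fo' -> body[0..6], body so far='orn6fo'
Chunk 2: stream[11..12]='3' size=0x3=3, data at stream[14..17]='36u' -> body[6..9], body so far='orn6fo36u'
Chunk 3: stream[19..20]='7' size=0x7=7, data at stream[22..29]='e9qxoss' -> body[9..16], body so far='orn6fo36ue9qxoss'
Chunk 4: stream[31..32]='0' size=0 (terminator). Final body='orn6fo36ue9qxoss' (16 bytes)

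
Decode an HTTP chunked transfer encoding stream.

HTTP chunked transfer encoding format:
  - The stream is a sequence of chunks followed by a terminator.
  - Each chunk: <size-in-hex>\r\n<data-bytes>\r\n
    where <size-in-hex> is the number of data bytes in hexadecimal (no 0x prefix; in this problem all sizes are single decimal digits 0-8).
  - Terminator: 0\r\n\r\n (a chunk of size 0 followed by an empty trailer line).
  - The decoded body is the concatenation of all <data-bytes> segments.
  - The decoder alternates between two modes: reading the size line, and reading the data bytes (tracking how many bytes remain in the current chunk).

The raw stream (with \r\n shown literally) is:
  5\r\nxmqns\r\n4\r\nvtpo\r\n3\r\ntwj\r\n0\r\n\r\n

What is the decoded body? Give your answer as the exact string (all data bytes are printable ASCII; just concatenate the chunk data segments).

Answer: xmqnsvtpotwj

Derivation:
Chunk 1: stream[0..1]='5' size=0x5=5, data at stream[3..8]='xmqns' -> body[0..5], body so far='xmqns'
Chunk 2: stream[10..11]='4' size=0x4=4, data at stream[13..17]='vtpo' -> body[5..9], body so far='xmqnsvtpo'
Chunk 3: stream[19..20]='3' size=0x3=3, data at stream[22..25]='twj' -> body[9..12], body so far='xmqnsvtpotwj'
Chunk 4: stream[27..28]='0' size=0 (terminator). Final body='xmqnsvtpotwj' (12 bytes)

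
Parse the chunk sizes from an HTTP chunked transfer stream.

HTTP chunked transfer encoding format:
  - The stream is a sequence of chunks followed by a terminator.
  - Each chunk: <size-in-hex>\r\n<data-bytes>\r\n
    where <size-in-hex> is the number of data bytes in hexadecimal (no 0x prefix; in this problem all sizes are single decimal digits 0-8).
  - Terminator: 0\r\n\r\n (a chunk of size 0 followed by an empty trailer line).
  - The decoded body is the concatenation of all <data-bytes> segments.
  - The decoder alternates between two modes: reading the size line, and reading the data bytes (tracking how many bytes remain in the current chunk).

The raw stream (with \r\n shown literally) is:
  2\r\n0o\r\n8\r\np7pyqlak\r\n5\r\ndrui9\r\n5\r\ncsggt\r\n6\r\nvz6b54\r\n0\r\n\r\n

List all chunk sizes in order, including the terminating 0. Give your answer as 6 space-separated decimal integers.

Answer: 2 8 5 5 6 0

Derivation:
Chunk 1: stream[0..1]='2' size=0x2=2, data at stream[3..5]='0o' -> body[0..2], body so far='0o'
Chunk 2: stream[7..8]='8' size=0x8=8, data at stream[10..18]='p7pyqlak' -> body[2..10], body so far='0op7pyqlak'
Chunk 3: stream[20..21]='5' size=0x5=5, data at stream[23..28]='drui9' -> body[10..15], body so far='0op7pyqlakdrui9'
Chunk 4: stream[30..31]='5' size=0x5=5, data at stream[33..38]='csggt' -> body[15..20], body so far='0op7pyqlakdrui9csggt'
Chunk 5: stream[40..41]='6' size=0x6=6, data at stream[43..49]='vz6b54' -> body[20..26], body so far='0op7pyqlakdrui9csggtvz6b54'
Chunk 6: stream[51..52]='0' size=0 (terminator). Final body='0op7pyqlakdrui9csggtvz6b54' (26 bytes)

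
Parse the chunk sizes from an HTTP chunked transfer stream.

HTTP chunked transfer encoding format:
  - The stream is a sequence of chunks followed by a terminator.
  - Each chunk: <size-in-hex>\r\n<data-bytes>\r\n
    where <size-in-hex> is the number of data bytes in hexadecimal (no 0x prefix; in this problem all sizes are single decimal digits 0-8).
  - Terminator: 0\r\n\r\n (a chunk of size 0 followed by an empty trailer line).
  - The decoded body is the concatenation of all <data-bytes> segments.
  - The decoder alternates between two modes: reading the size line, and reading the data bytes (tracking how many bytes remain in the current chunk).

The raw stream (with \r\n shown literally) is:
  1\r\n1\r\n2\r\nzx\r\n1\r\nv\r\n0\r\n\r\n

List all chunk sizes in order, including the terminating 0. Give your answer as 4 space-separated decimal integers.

Chunk 1: stream[0..1]='1' size=0x1=1, data at stream[3..4]='1' -> body[0..1], body so far='1'
Chunk 2: stream[6..7]='2' size=0x2=2, data at stream[9..11]='zx' -> body[1..3], body so far='1zx'
Chunk 3: stream[13..14]='1' size=0x1=1, data at stream[16..17]='v' -> body[3..4], body so far='1zxv'
Chunk 4: stream[19..20]='0' size=0 (terminator). Final body='1zxv' (4 bytes)

Answer: 1 2 1 0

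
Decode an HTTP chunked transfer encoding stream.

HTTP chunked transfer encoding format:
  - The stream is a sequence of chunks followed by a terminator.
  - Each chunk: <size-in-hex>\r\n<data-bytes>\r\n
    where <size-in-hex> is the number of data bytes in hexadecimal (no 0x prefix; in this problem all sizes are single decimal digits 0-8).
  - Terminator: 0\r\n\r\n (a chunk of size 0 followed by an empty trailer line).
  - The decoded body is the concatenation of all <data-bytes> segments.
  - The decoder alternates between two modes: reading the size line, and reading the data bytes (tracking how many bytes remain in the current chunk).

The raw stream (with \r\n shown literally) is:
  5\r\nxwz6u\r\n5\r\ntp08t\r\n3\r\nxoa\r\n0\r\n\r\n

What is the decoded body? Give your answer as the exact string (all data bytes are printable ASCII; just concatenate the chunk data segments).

Answer: xwz6utp08txoa

Derivation:
Chunk 1: stream[0..1]='5' size=0x5=5, data at stream[3..8]='xwz6u' -> body[0..5], body so far='xwz6u'
Chunk 2: stream[10..11]='5' size=0x5=5, data at stream[13..18]='tp08t' -> body[5..10], body so far='xwz6utp08t'
Chunk 3: stream[20..21]='3' size=0x3=3, data at stream[23..26]='xoa' -> body[10..13], body so far='xwz6utp08txoa'
Chunk 4: stream[28..29]='0' size=0 (terminator). Final body='xwz6utp08txoa' (13 bytes)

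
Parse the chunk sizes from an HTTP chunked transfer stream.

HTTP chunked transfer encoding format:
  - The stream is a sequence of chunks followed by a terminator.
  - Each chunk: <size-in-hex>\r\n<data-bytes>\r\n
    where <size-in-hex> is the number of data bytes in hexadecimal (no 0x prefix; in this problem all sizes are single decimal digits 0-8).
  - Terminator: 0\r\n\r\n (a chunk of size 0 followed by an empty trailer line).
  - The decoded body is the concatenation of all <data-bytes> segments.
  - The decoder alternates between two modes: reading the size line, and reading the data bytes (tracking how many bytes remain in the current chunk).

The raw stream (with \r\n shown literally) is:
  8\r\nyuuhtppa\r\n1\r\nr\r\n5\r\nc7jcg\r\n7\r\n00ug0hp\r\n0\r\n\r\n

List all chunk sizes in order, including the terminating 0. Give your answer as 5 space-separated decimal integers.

Chunk 1: stream[0..1]='8' size=0x8=8, data at stream[3..11]='yuuhtppa' -> body[0..8], body so far='yuuhtppa'
Chunk 2: stream[13..14]='1' size=0x1=1, data at stream[16..17]='r' -> body[8..9], body so far='yuuhtppar'
Chunk 3: stream[19..20]='5' size=0x5=5, data at stream[22..27]='c7jcg' -> body[9..14], body so far='yuuhtpparc7jcg'
Chunk 4: stream[29..30]='7' size=0x7=7, data at stream[32..39]='00ug0hp' -> body[14..21], body so far='yuuhtpparc7jcg00ug0hp'
Chunk 5: stream[41..42]='0' size=0 (terminator). Final body='yuuhtpparc7jcg00ug0hp' (21 bytes)

Answer: 8 1 5 7 0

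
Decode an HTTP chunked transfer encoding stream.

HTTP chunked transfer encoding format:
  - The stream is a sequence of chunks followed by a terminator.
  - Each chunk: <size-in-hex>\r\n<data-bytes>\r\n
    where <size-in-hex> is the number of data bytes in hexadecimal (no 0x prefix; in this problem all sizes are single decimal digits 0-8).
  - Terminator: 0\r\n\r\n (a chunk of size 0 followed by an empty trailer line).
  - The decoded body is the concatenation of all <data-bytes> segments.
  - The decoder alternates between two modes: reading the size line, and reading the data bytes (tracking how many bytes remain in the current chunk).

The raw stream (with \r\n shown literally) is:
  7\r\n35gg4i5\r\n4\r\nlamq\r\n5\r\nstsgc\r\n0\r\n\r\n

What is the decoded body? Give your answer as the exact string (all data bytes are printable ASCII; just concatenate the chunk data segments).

Answer: 35gg4i5lamqstsgc

Derivation:
Chunk 1: stream[0..1]='7' size=0x7=7, data at stream[3..10]='35gg4i5' -> body[0..7], body so far='35gg4i5'
Chunk 2: stream[12..13]='4' size=0x4=4, data at stream[15..19]='lamq' -> body[7..11], body so far='35gg4i5lamq'
Chunk 3: stream[21..22]='5' size=0x5=5, data at stream[24..29]='stsgc' -> body[11..16], body so far='35gg4i5lamqstsgc'
Chunk 4: stream[31..32]='0' size=0 (terminator). Final body='35gg4i5lamqstsgc' (16 bytes)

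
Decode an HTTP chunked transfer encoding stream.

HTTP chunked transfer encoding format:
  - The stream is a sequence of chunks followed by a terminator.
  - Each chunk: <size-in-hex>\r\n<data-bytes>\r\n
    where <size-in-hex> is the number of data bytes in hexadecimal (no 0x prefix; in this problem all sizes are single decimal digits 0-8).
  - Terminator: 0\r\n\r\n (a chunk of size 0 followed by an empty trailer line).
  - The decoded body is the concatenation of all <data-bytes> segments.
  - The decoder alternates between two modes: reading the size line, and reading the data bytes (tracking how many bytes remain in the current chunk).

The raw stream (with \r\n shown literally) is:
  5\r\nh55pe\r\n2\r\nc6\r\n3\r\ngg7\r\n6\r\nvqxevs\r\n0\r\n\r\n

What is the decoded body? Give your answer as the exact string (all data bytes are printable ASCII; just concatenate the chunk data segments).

Answer: h55pec6gg7vqxevs

Derivation:
Chunk 1: stream[0..1]='5' size=0x5=5, data at stream[3..8]='h55pe' -> body[0..5], body so far='h55pe'
Chunk 2: stream[10..11]='2' size=0x2=2, data at stream[13..15]='c6' -> body[5..7], body so far='h55pec6'
Chunk 3: stream[17..18]='3' size=0x3=3, data at stream[20..23]='gg7' -> body[7..10], body so far='h55pec6gg7'
Chunk 4: stream[25..26]='6' size=0x6=6, data at stream[28..34]='vqxevs' -> body[10..16], body so far='h55pec6gg7vqxevs'
Chunk 5: stream[36..37]='0' size=0 (terminator). Final body='h55pec6gg7vqxevs' (16 bytes)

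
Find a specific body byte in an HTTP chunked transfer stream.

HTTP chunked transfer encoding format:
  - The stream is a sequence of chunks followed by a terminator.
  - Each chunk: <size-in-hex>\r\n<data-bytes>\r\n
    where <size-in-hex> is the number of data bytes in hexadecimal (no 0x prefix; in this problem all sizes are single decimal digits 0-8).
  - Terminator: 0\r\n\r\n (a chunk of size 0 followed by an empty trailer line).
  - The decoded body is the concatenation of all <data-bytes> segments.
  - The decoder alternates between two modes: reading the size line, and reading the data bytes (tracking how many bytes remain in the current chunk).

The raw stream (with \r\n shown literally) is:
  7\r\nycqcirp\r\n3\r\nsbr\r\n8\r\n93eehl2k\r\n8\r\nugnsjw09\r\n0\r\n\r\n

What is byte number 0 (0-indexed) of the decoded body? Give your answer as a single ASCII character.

Answer: y

Derivation:
Chunk 1: stream[0..1]='7' size=0x7=7, data at stream[3..10]='ycqcirp' -> body[0..7], body so far='ycqcirp'
Chunk 2: stream[12..13]='3' size=0x3=3, data at stream[15..18]='sbr' -> body[7..10], body so far='ycqcirpsbr'
Chunk 3: stream[20..21]='8' size=0x8=8, data at stream[23..31]='93eehl2k' -> body[10..18], body so far='ycqcirpsbr93eehl2k'
Chunk 4: stream[33..34]='8' size=0x8=8, data at stream[36..44]='ugnsjw09' -> body[18..26], body so far='ycqcirpsbr93eehl2kugnsjw09'
Chunk 5: stream[46..47]='0' size=0 (terminator). Final body='ycqcirpsbr93eehl2kugnsjw09' (26 bytes)
Body byte 0 = 'y'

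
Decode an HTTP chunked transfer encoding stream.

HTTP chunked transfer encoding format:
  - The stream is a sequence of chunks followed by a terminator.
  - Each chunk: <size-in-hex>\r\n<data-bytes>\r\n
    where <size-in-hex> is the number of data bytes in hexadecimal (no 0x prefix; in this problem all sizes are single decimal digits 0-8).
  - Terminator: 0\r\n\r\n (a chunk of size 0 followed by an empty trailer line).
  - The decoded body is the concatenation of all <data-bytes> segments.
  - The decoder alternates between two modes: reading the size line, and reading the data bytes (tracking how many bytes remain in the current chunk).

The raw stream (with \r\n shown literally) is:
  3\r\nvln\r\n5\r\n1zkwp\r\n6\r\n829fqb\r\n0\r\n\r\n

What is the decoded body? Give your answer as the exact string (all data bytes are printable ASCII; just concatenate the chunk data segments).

Answer: vln1zkwp829fqb

Derivation:
Chunk 1: stream[0..1]='3' size=0x3=3, data at stream[3..6]='vln' -> body[0..3], body so far='vln'
Chunk 2: stream[8..9]='5' size=0x5=5, data at stream[11..16]='1zkwp' -> body[3..8], body so far='vln1zkwp'
Chunk 3: stream[18..19]='6' size=0x6=6, data at stream[21..27]='829fqb' -> body[8..14], body so far='vln1zkwp829fqb'
Chunk 4: stream[29..30]='0' size=0 (terminator). Final body='vln1zkwp829fqb' (14 bytes)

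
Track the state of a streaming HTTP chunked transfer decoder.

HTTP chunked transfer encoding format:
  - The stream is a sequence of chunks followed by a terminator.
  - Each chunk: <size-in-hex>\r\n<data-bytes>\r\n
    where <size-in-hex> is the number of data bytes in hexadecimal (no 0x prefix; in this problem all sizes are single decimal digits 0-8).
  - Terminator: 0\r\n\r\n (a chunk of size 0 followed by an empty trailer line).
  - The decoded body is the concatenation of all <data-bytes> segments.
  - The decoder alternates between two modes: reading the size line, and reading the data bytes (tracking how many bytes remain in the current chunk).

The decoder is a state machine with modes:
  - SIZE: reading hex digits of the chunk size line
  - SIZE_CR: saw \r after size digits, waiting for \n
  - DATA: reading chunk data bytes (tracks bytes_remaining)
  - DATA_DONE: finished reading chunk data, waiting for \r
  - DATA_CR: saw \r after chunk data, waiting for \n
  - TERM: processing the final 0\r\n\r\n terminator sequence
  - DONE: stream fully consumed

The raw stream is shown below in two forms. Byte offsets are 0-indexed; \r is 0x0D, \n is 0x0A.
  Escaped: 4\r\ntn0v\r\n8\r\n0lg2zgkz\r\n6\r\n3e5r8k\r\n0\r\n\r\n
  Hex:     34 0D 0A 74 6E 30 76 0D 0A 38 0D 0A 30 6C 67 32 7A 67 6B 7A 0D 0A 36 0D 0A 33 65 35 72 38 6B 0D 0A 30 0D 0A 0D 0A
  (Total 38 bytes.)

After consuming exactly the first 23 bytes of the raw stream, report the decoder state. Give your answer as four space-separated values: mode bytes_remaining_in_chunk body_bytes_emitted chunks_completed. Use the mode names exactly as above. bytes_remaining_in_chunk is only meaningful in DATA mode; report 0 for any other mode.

Answer: SIZE 0 12 2

Derivation:
Byte 0 = '4': mode=SIZE remaining=0 emitted=0 chunks_done=0
Byte 1 = 0x0D: mode=SIZE_CR remaining=0 emitted=0 chunks_done=0
Byte 2 = 0x0A: mode=DATA remaining=4 emitted=0 chunks_done=0
Byte 3 = 't': mode=DATA remaining=3 emitted=1 chunks_done=0
Byte 4 = 'n': mode=DATA remaining=2 emitted=2 chunks_done=0
Byte 5 = '0': mode=DATA remaining=1 emitted=3 chunks_done=0
Byte 6 = 'v': mode=DATA_DONE remaining=0 emitted=4 chunks_done=0
Byte 7 = 0x0D: mode=DATA_CR remaining=0 emitted=4 chunks_done=0
Byte 8 = 0x0A: mode=SIZE remaining=0 emitted=4 chunks_done=1
Byte 9 = '8': mode=SIZE remaining=0 emitted=4 chunks_done=1
Byte 10 = 0x0D: mode=SIZE_CR remaining=0 emitted=4 chunks_done=1
Byte 11 = 0x0A: mode=DATA remaining=8 emitted=4 chunks_done=1
Byte 12 = '0': mode=DATA remaining=7 emitted=5 chunks_done=1
Byte 13 = 'l': mode=DATA remaining=6 emitted=6 chunks_done=1
Byte 14 = 'g': mode=DATA remaining=5 emitted=7 chunks_done=1
Byte 15 = '2': mode=DATA remaining=4 emitted=8 chunks_done=1
Byte 16 = 'z': mode=DATA remaining=3 emitted=9 chunks_done=1
Byte 17 = 'g': mode=DATA remaining=2 emitted=10 chunks_done=1
Byte 18 = 'k': mode=DATA remaining=1 emitted=11 chunks_done=1
Byte 19 = 'z': mode=DATA_DONE remaining=0 emitted=12 chunks_done=1
Byte 20 = 0x0D: mode=DATA_CR remaining=0 emitted=12 chunks_done=1
Byte 21 = 0x0A: mode=SIZE remaining=0 emitted=12 chunks_done=2
Byte 22 = '6': mode=SIZE remaining=0 emitted=12 chunks_done=2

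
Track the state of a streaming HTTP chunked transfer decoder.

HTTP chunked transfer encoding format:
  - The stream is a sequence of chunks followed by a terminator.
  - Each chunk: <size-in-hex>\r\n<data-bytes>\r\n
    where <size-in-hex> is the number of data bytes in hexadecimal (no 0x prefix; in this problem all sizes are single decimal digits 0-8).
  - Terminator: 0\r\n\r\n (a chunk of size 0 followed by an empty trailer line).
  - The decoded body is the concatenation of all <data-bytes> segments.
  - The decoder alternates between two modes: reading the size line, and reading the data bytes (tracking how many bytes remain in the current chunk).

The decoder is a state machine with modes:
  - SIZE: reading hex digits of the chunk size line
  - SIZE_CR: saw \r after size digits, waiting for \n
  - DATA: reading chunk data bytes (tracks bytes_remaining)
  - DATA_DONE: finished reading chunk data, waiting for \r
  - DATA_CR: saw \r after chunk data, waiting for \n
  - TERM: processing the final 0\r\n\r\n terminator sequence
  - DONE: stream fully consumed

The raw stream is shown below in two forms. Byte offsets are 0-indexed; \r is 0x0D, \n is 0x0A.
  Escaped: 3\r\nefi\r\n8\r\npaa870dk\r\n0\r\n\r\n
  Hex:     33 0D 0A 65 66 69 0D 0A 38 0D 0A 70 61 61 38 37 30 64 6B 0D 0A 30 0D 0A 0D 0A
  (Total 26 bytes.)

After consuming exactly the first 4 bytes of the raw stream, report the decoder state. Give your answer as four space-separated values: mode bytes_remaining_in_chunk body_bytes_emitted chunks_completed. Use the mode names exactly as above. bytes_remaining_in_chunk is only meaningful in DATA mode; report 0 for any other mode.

Answer: DATA 2 1 0

Derivation:
Byte 0 = '3': mode=SIZE remaining=0 emitted=0 chunks_done=0
Byte 1 = 0x0D: mode=SIZE_CR remaining=0 emitted=0 chunks_done=0
Byte 2 = 0x0A: mode=DATA remaining=3 emitted=0 chunks_done=0
Byte 3 = 'e': mode=DATA remaining=2 emitted=1 chunks_done=0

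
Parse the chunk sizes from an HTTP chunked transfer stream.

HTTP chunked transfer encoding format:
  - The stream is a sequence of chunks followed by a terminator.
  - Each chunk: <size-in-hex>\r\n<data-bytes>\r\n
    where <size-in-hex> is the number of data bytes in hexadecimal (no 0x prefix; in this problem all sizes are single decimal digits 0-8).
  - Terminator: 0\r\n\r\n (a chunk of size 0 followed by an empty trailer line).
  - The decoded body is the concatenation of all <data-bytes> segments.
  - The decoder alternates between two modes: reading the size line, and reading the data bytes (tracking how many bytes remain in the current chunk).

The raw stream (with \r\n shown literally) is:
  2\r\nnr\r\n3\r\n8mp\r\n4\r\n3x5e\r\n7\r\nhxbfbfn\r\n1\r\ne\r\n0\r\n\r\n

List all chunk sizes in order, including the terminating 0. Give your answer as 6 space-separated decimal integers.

Chunk 1: stream[0..1]='2' size=0x2=2, data at stream[3..5]='nr' -> body[0..2], body so far='nr'
Chunk 2: stream[7..8]='3' size=0x3=3, data at stream[10..13]='8mp' -> body[2..5], body so far='nr8mp'
Chunk 3: stream[15..16]='4' size=0x4=4, data at stream[18..22]='3x5e' -> body[5..9], body so far='nr8mp3x5e'
Chunk 4: stream[24..25]='7' size=0x7=7, data at stream[27..34]='hxbfbfn' -> body[9..16], body so far='nr8mp3x5ehxbfbfn'
Chunk 5: stream[36..37]='1' size=0x1=1, data at stream[39..40]='e' -> body[16..17], body so far='nr8mp3x5ehxbfbfne'
Chunk 6: stream[42..43]='0' size=0 (terminator). Final body='nr8mp3x5ehxbfbfne' (17 bytes)

Answer: 2 3 4 7 1 0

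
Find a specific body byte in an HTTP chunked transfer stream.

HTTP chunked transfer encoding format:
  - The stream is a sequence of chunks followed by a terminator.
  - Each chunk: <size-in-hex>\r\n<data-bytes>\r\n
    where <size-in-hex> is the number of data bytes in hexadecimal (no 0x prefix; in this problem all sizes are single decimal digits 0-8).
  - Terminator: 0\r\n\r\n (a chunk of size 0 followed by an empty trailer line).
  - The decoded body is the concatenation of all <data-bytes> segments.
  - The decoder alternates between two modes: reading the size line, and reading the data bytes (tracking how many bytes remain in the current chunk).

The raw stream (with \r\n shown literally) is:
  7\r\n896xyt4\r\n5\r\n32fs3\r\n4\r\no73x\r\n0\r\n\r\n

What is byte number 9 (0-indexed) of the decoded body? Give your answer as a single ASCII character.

Answer: f

Derivation:
Chunk 1: stream[0..1]='7' size=0x7=7, data at stream[3..10]='896xyt4' -> body[0..7], body so far='896xyt4'
Chunk 2: stream[12..13]='5' size=0x5=5, data at stream[15..20]='32fs3' -> body[7..12], body so far='896xyt432fs3'
Chunk 3: stream[22..23]='4' size=0x4=4, data at stream[25..29]='o73x' -> body[12..16], body so far='896xyt432fs3o73x'
Chunk 4: stream[31..32]='0' size=0 (terminator). Final body='896xyt432fs3o73x' (16 bytes)
Body byte 9 = 'f'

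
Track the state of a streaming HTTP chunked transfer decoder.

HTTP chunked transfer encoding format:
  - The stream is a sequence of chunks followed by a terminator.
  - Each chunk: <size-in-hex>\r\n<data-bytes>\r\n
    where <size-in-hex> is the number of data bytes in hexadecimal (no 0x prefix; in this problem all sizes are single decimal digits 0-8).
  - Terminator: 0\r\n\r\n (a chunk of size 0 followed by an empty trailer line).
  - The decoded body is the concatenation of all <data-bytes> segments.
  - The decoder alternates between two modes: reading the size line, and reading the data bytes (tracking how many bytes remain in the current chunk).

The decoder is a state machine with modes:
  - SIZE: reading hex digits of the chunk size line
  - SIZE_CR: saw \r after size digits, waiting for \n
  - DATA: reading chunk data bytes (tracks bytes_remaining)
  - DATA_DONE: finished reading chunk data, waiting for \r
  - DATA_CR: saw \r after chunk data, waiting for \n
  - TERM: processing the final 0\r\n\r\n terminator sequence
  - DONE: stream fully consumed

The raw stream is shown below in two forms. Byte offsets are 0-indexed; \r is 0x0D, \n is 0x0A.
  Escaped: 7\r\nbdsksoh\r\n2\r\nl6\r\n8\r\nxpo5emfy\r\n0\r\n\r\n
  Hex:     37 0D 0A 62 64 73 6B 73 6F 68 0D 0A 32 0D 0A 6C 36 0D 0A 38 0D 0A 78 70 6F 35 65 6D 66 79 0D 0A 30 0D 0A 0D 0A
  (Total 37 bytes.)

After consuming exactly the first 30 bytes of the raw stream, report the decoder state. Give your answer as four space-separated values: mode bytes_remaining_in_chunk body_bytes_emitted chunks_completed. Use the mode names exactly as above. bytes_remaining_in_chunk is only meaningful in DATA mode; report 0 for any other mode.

Answer: DATA_DONE 0 17 2

Derivation:
Byte 0 = '7': mode=SIZE remaining=0 emitted=0 chunks_done=0
Byte 1 = 0x0D: mode=SIZE_CR remaining=0 emitted=0 chunks_done=0
Byte 2 = 0x0A: mode=DATA remaining=7 emitted=0 chunks_done=0
Byte 3 = 'b': mode=DATA remaining=6 emitted=1 chunks_done=0
Byte 4 = 'd': mode=DATA remaining=5 emitted=2 chunks_done=0
Byte 5 = 's': mode=DATA remaining=4 emitted=3 chunks_done=0
Byte 6 = 'k': mode=DATA remaining=3 emitted=4 chunks_done=0
Byte 7 = 's': mode=DATA remaining=2 emitted=5 chunks_done=0
Byte 8 = 'o': mode=DATA remaining=1 emitted=6 chunks_done=0
Byte 9 = 'h': mode=DATA_DONE remaining=0 emitted=7 chunks_done=0
Byte 10 = 0x0D: mode=DATA_CR remaining=0 emitted=7 chunks_done=0
Byte 11 = 0x0A: mode=SIZE remaining=0 emitted=7 chunks_done=1
Byte 12 = '2': mode=SIZE remaining=0 emitted=7 chunks_done=1
Byte 13 = 0x0D: mode=SIZE_CR remaining=0 emitted=7 chunks_done=1
Byte 14 = 0x0A: mode=DATA remaining=2 emitted=7 chunks_done=1
Byte 15 = 'l': mode=DATA remaining=1 emitted=8 chunks_done=1
Byte 16 = '6': mode=DATA_DONE remaining=0 emitted=9 chunks_done=1
Byte 17 = 0x0D: mode=DATA_CR remaining=0 emitted=9 chunks_done=1
Byte 18 = 0x0A: mode=SIZE remaining=0 emitted=9 chunks_done=2
Byte 19 = '8': mode=SIZE remaining=0 emitted=9 chunks_done=2
Byte 20 = 0x0D: mode=SIZE_CR remaining=0 emitted=9 chunks_done=2
Byte 21 = 0x0A: mode=DATA remaining=8 emitted=9 chunks_done=2
Byte 22 = 'x': mode=DATA remaining=7 emitted=10 chunks_done=2
Byte 23 = 'p': mode=DATA remaining=6 emitted=11 chunks_done=2
Byte 24 = 'o': mode=DATA remaining=5 emitted=12 chunks_done=2
Byte 25 = '5': mode=DATA remaining=4 emitted=13 chunks_done=2
Byte 26 = 'e': mode=DATA remaining=3 emitted=14 chunks_done=2
Byte 27 = 'm': mode=DATA remaining=2 emitted=15 chunks_done=2
Byte 28 = 'f': mode=DATA remaining=1 emitted=16 chunks_done=2
Byte 29 = 'y': mode=DATA_DONE remaining=0 emitted=17 chunks_done=2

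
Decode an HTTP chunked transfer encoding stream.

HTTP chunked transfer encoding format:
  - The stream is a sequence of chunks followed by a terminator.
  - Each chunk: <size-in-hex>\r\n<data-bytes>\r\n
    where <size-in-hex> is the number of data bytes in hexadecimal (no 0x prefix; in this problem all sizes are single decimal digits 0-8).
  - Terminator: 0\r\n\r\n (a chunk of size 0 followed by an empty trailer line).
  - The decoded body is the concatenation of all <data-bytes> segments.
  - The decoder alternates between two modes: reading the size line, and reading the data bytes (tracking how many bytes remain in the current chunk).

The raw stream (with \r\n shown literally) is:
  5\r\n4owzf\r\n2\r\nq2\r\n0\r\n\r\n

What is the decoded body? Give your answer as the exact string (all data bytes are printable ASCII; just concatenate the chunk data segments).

Answer: 4owzfq2

Derivation:
Chunk 1: stream[0..1]='5' size=0x5=5, data at stream[3..8]='4owzf' -> body[0..5], body so far='4owzf'
Chunk 2: stream[10..11]='2' size=0x2=2, data at stream[13..15]='q2' -> body[5..7], body so far='4owzfq2'
Chunk 3: stream[17..18]='0' size=0 (terminator). Final body='4owzfq2' (7 bytes)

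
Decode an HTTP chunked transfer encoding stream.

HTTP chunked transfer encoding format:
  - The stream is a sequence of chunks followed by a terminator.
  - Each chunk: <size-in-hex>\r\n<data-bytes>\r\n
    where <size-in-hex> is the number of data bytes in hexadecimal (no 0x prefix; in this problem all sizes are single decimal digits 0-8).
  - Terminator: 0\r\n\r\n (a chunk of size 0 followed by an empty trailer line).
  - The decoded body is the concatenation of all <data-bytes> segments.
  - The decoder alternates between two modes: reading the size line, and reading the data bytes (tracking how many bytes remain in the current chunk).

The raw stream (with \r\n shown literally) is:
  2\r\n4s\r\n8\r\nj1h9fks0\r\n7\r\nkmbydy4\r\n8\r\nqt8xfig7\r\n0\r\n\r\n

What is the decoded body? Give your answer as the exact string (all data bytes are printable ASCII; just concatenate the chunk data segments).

Answer: 4sj1h9fks0kmbydy4qt8xfig7

Derivation:
Chunk 1: stream[0..1]='2' size=0x2=2, data at stream[3..5]='4s' -> body[0..2], body so far='4s'
Chunk 2: stream[7..8]='8' size=0x8=8, data at stream[10..18]='j1h9fks0' -> body[2..10], body so far='4sj1h9fks0'
Chunk 3: stream[20..21]='7' size=0x7=7, data at stream[23..30]='kmbydy4' -> body[10..17], body so far='4sj1h9fks0kmbydy4'
Chunk 4: stream[32..33]='8' size=0x8=8, data at stream[35..43]='qt8xfig7' -> body[17..25], body so far='4sj1h9fks0kmbydy4qt8xfig7'
Chunk 5: stream[45..46]='0' size=0 (terminator). Final body='4sj1h9fks0kmbydy4qt8xfig7' (25 bytes)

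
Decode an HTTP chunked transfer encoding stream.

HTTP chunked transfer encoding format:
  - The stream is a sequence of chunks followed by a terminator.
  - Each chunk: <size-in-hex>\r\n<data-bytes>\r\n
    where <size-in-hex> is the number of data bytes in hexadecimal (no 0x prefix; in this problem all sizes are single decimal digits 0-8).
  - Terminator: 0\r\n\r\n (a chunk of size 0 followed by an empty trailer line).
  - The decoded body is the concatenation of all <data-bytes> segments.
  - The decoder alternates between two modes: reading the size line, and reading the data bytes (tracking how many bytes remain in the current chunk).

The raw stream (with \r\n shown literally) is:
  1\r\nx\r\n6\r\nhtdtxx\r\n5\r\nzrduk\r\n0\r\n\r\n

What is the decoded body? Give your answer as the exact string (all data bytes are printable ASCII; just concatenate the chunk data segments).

Chunk 1: stream[0..1]='1' size=0x1=1, data at stream[3..4]='x' -> body[0..1], body so far='x'
Chunk 2: stream[6..7]='6' size=0x6=6, data at stream[9..15]='htdtxx' -> body[1..7], body so far='xhtdtxx'
Chunk 3: stream[17..18]='5' size=0x5=5, data at stream[20..25]='zrduk' -> body[7..12], body so far='xhtdtxxzrduk'
Chunk 4: stream[27..28]='0' size=0 (terminator). Final body='xhtdtxxzrduk' (12 bytes)

Answer: xhtdtxxzrduk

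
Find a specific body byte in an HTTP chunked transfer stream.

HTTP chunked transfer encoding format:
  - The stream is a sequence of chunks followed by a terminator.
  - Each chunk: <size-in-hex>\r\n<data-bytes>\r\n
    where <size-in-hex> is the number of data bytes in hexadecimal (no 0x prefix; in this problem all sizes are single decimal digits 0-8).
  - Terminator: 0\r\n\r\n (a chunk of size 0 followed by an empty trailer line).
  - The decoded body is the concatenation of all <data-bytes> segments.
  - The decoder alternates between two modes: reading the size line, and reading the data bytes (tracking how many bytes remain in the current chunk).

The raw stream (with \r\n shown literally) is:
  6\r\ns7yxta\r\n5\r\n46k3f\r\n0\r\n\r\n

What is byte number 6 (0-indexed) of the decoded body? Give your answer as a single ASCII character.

Answer: 4

Derivation:
Chunk 1: stream[0..1]='6' size=0x6=6, data at stream[3..9]='s7yxta' -> body[0..6], body so far='s7yxta'
Chunk 2: stream[11..12]='5' size=0x5=5, data at stream[14..19]='46k3f' -> body[6..11], body so far='s7yxta46k3f'
Chunk 3: stream[21..22]='0' size=0 (terminator). Final body='s7yxta46k3f' (11 bytes)
Body byte 6 = '4'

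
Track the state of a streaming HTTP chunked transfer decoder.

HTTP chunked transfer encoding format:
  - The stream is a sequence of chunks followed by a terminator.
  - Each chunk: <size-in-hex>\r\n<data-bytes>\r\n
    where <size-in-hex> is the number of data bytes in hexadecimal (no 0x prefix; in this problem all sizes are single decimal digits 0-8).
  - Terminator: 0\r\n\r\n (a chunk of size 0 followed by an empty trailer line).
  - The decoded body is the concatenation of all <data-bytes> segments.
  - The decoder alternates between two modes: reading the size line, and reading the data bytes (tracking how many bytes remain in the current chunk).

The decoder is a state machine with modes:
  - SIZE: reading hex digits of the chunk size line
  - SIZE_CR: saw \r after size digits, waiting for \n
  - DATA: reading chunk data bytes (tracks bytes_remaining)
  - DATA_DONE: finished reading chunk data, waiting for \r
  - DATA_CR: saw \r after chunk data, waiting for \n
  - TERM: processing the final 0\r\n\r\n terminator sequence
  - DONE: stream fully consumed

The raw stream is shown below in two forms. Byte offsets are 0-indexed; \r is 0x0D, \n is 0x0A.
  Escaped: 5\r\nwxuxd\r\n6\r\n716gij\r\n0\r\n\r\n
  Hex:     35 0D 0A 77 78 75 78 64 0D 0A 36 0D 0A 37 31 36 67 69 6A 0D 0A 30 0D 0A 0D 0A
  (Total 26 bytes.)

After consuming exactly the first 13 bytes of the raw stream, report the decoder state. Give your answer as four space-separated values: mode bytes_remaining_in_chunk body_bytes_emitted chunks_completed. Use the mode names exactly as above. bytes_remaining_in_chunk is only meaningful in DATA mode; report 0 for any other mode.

Answer: DATA 6 5 1

Derivation:
Byte 0 = '5': mode=SIZE remaining=0 emitted=0 chunks_done=0
Byte 1 = 0x0D: mode=SIZE_CR remaining=0 emitted=0 chunks_done=0
Byte 2 = 0x0A: mode=DATA remaining=5 emitted=0 chunks_done=0
Byte 3 = 'w': mode=DATA remaining=4 emitted=1 chunks_done=0
Byte 4 = 'x': mode=DATA remaining=3 emitted=2 chunks_done=0
Byte 5 = 'u': mode=DATA remaining=2 emitted=3 chunks_done=0
Byte 6 = 'x': mode=DATA remaining=1 emitted=4 chunks_done=0
Byte 7 = 'd': mode=DATA_DONE remaining=0 emitted=5 chunks_done=0
Byte 8 = 0x0D: mode=DATA_CR remaining=0 emitted=5 chunks_done=0
Byte 9 = 0x0A: mode=SIZE remaining=0 emitted=5 chunks_done=1
Byte 10 = '6': mode=SIZE remaining=0 emitted=5 chunks_done=1
Byte 11 = 0x0D: mode=SIZE_CR remaining=0 emitted=5 chunks_done=1
Byte 12 = 0x0A: mode=DATA remaining=6 emitted=5 chunks_done=1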